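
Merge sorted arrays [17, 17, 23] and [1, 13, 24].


Compare heads, take smaller each step.
Merged: [1, 13, 17, 17, 23, 24]


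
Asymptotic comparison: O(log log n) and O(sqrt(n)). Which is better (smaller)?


double-logarithmic grows slower than sublinear
O(log log n) is asymptotically smaller; O(sqrt(n)) grows faster


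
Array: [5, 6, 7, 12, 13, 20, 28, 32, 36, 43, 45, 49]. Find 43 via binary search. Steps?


Search for 43:
[0,11] mid=5 arr[5]=20
[6,11] mid=8 arr[8]=36
[9,11] mid=10 arr[10]=45
[9,9] mid=9 arr[9]=43
Total: 4 comparisons


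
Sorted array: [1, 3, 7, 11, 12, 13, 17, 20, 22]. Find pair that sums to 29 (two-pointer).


Two pointers: lo=0, hi=8
Found pair: (7, 22) summing to 29


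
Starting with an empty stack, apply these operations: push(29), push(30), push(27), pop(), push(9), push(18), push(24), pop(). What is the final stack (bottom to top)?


push(29) -> [29]
push(30) -> [29, 30]
push(27) -> [29, 30, 27]
pop() returns 27 -> [29, 30]
push(9) -> [29, 30, 9]
push(18) -> [29, 30, 9, 18]
push(24) -> [29, 30, 9, 18, 24]
pop() returns 24 -> [29, 30, 9, 18]
Final stack (bottom to top): [29, 30, 9, 18]


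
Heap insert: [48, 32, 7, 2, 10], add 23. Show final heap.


Append 23: [48, 32, 7, 2, 10, 23]
Bubble up: swap idx 5(23) with idx 2(7)
Result: [48, 32, 23, 2, 10, 7]


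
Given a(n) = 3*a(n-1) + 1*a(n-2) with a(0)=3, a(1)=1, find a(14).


Build bottom-up:
...a(12)=891723, a(13)=2945161, a(14)=3*2945161+1*891723=9727206


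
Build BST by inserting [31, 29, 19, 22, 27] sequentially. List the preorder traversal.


Root = 31; build tree by BST insertion.
Preorder traversal: [31, 29, 19, 22, 27]


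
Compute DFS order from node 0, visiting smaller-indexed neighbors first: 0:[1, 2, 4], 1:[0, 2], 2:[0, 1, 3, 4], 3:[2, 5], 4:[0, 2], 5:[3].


DFS stack-based: start with [0]
Visit order: [0, 1, 2, 3, 5, 4]


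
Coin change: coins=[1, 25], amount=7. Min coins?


dp[0]=0; dp[i]=1+min(dp[i-c] for c in coins)
...dp[2]=2, dp[3]=3, dp[4]=4, dp[5]=5, dp[6]=6, dp[7]=7
Minimum coins for 7 = 7


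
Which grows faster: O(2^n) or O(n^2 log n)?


n^2 log n grows slower than exponential
O(n^2 log n) is asymptotically smaller; O(2^n) grows faster


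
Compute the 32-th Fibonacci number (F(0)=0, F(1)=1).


F(n)=F(n-1)+F(n-2)
...F(30)=832040, F(31)=1346269, F(32)=2178309


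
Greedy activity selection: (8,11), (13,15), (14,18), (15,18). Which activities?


Greedy: pick earliest-ending, then skip overlaps.
Selected (3 activities): [(8, 11), (13, 15), (15, 18)]


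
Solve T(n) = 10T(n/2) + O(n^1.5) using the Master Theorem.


a=10, b=2, c=1.5. log_2(10)=3.322 > c=1.5. Case 1: O(n^log_b(a)) = O(n^3.322)
Complexity: O(n^3.322)


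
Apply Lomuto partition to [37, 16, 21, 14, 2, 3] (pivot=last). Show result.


Elements <= 3 go left of pivot.
Result: [2, 3, 21, 14, 37, 16], pivot at index 1


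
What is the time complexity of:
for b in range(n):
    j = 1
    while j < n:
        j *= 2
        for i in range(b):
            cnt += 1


Per nesting level: O(n) * O(log n) * O(n) [triangular over b] = O(n^2 log n)
Complexity: O(n^2 log n)


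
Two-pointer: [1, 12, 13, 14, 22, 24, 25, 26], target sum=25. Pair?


Two pointers: lo=0, hi=7
Found pair: (1, 24) summing to 25


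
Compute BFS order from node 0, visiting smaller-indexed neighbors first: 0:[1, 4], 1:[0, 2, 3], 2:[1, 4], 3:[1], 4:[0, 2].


BFS queue: start with [0]
Visit order: [0, 1, 4, 2, 3]


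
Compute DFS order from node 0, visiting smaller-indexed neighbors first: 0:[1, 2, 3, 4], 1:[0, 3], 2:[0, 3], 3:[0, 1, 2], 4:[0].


DFS stack-based: start with [0]
Visit order: [0, 1, 3, 2, 4]


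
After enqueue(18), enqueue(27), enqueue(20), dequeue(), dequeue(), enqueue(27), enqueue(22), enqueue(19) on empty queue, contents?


enqueue(18) -> [18]
enqueue(27) -> [18, 27]
enqueue(20) -> [18, 27, 20]
dequeue() returns 18 -> [27, 20]
dequeue() returns 27 -> [20]
enqueue(27) -> [20, 27]
enqueue(22) -> [20, 27, 22]
enqueue(19) -> [20, 27, 22, 19]
Final queue (front to back): [20, 27, 22, 19]


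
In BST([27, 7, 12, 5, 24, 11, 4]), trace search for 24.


BST root = 27
Search for 24: compare at each node
Path: [27, 7, 12, 24]


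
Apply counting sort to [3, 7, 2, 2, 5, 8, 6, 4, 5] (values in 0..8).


Count array: [0, 0, 2, 1, 1, 2, 1, 1, 1]
Reconstruct: [2, 2, 3, 4, 5, 5, 6, 7, 8]


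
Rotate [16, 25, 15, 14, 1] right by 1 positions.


Right rotate by 1: [1, 16, 25, 15, 14]


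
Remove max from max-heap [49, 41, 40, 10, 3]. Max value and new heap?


Max = 49
Replace root with last, heapify down
Resulting heap: [41, 10, 40, 3]


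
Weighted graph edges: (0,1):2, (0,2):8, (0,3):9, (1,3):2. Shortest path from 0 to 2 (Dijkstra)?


Dijkstra from 0:
Distances: {0: 0, 1: 2, 2: 8, 3: 4}
Shortest distance to 2 = 8, path = [0, 2]


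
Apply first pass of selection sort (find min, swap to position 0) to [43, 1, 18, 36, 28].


After one pass: [1, 43, 18, 36, 28]


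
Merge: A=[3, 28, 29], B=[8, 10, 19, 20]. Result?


Compare heads, take smaller each step.
Merged: [3, 8, 10, 19, 20, 28, 29]


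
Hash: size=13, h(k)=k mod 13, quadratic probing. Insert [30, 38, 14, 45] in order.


Insertions: 30->slot 4; 38->slot 12; 14->slot 1; 45->slot 6
Table: [None, 14, None, None, 30, None, 45, None, None, None, None, None, 38]


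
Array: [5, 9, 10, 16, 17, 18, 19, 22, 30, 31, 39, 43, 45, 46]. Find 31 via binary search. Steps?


Search for 31:
[0,13] mid=6 arr[6]=19
[7,13] mid=10 arr[10]=39
[7,9] mid=8 arr[8]=30
[9,9] mid=9 arr[9]=31
Total: 4 comparisons


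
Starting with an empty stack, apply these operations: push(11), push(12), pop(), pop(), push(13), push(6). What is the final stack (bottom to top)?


push(11) -> [11]
push(12) -> [11, 12]
pop() returns 12 -> [11]
pop() returns 11 -> []
push(13) -> [13]
push(6) -> [13, 6]
Final stack (bottom to top): [13, 6]


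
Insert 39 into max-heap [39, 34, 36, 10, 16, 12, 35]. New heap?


Append 39: [39, 34, 36, 10, 16, 12, 35, 39]
Bubble up: swap idx 7(39) with idx 3(10); swap idx 3(39) with idx 1(34)
Result: [39, 39, 36, 34, 16, 12, 35, 10]


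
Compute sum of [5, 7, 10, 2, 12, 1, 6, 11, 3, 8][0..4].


Prefix sums: [0, 5, 12, 22, 24, 36, 37, 43, 54, 57, 65]
Sum[0..4] = prefix[5] - prefix[0] = 36 - 0 = 36


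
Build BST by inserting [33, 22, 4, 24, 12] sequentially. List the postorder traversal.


Root = 33; build tree by BST insertion.
Postorder traversal: [12, 4, 24, 22, 33]


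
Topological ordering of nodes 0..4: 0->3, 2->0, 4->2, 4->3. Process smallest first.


Kahn's algorithm, process smallest node first
Order: [1, 4, 2, 0, 3]


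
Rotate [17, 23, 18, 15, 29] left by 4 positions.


Left rotate by 4: [29, 17, 23, 18, 15]


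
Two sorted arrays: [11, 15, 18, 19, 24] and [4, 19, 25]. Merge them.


Compare heads, take smaller each step.
Merged: [4, 11, 15, 18, 19, 19, 24, 25]


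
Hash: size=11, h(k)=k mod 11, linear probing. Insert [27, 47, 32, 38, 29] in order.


Insertions: 27->slot 5; 47->slot 3; 32->slot 10; 38->slot 6; 29->slot 7
Table: [None, None, None, 47, None, 27, 38, 29, None, None, 32]


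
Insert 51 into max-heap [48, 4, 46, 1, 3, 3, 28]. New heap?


Append 51: [48, 4, 46, 1, 3, 3, 28, 51]
Bubble up: swap idx 7(51) with idx 3(1); swap idx 3(51) with idx 1(4); swap idx 1(51) with idx 0(48)
Result: [51, 48, 46, 4, 3, 3, 28, 1]


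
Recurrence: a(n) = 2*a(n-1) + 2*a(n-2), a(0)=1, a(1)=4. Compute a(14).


Build bottom-up:
...a(12)=236224, a(13)=645376, a(14)=2*645376+2*236224=1763200


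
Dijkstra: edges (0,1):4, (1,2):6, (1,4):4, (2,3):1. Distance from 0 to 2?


Dijkstra from 0:
Distances: {0: 0, 1: 4, 2: 10, 3: 11, 4: 8}
Shortest distance to 2 = 10, path = [0, 1, 2]


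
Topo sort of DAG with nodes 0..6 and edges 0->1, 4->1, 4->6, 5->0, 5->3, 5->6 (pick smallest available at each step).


Kahn's algorithm, process smallest node first
Order: [2, 4, 5, 0, 1, 3, 6]


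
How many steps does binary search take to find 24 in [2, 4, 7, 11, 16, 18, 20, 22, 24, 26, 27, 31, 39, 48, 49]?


Search for 24:
[0,14] mid=7 arr[7]=22
[8,14] mid=11 arr[11]=31
[8,10] mid=9 arr[9]=26
[8,8] mid=8 arr[8]=24
Total: 4 comparisons


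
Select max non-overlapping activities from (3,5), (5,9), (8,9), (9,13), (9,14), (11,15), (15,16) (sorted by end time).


Greedy: pick earliest-ending, then skip overlaps.
Selected (4 activities): [(3, 5), (5, 9), (9, 13), (15, 16)]


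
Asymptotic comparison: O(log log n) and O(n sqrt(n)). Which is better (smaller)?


double-logarithmic grows slower than n^1.5
O(log log n) is asymptotically smaller; O(n sqrt(n)) grows faster


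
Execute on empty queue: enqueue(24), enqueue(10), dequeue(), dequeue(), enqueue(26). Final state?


enqueue(24) -> [24]
enqueue(10) -> [24, 10]
dequeue() returns 24 -> [10]
dequeue() returns 10 -> []
enqueue(26) -> [26]
Final queue (front to back): [26]


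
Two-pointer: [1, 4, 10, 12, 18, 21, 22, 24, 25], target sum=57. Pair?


Two pointers: lo=0, hi=8
No pair sums to 57


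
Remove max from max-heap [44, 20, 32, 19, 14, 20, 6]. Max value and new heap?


Max = 44
Replace root with last, heapify down
Resulting heap: [32, 20, 20, 19, 14, 6]


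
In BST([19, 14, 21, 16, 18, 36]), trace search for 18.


BST root = 19
Search for 18: compare at each node
Path: [19, 14, 16, 18]


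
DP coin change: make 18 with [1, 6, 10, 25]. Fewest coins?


dp[0]=0; dp[i]=1+min(dp[i-c] for c in coins)
...dp[13]=3, dp[14]=4, dp[15]=5, dp[16]=2, dp[17]=3, dp[18]=3
Minimum coins for 18 = 3


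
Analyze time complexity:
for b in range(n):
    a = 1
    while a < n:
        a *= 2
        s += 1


Per nesting level: O(n) * O(log n) = O(n log n)
Complexity: O(n log n)


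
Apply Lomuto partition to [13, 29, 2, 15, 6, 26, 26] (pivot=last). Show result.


Elements <= 26 go left of pivot.
Result: [13, 2, 15, 6, 26, 26, 29], pivot at index 5


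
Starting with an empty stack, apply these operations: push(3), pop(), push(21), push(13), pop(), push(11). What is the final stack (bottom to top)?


push(3) -> [3]
pop() returns 3 -> []
push(21) -> [21]
push(13) -> [21, 13]
pop() returns 13 -> [21]
push(11) -> [21, 11]
Final stack (bottom to top): [21, 11]


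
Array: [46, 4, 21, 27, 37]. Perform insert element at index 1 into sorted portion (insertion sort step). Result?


After one pass: [4, 46, 21, 27, 37]


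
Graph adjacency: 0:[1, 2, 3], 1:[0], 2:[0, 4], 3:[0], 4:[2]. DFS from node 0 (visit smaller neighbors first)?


DFS stack-based: start with [0]
Visit order: [0, 1, 2, 4, 3]


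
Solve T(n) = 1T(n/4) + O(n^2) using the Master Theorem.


a=1, b=4, c=2. log_4(1)=0 < c=2. Case 3: O(n^c) = O(n^2)
Complexity: O(n^2)


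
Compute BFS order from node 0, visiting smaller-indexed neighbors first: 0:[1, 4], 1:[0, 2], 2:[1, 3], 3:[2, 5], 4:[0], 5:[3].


BFS queue: start with [0]
Visit order: [0, 1, 4, 2, 3, 5]


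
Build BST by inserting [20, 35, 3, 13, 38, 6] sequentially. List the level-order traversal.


Root = 20; build tree by BST insertion.
Level-Order traversal: [20, 3, 35, 13, 38, 6]


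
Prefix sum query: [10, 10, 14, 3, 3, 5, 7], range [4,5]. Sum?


Prefix sums: [0, 10, 20, 34, 37, 40, 45, 52]
Sum[4..5] = prefix[6] - prefix[4] = 45 - 37 = 8


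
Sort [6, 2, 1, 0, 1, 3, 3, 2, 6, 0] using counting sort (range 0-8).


Count array: [2, 2, 2, 2, 0, 0, 2, 0, 0]
Reconstruct: [0, 0, 1, 1, 2, 2, 3, 3, 6, 6]


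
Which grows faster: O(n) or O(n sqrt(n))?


linear grows slower than n^1.5
O(n) is asymptotically smaller; O(n sqrt(n)) grows faster


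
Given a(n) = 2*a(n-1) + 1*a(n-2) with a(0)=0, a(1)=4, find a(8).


Build bottom-up:
...a(6)=280, a(7)=676, a(8)=2*676+1*280=1632


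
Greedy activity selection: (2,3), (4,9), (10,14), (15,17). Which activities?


Greedy: pick earliest-ending, then skip overlaps.
Selected (4 activities): [(2, 3), (4, 9), (10, 14), (15, 17)]


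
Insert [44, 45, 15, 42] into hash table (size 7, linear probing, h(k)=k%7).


Insertions: 44->slot 2; 45->slot 3; 15->slot 1; 42->slot 0
Table: [42, 15, 44, 45, None, None, None]


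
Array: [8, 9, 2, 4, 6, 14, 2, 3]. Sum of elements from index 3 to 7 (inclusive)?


Prefix sums: [0, 8, 17, 19, 23, 29, 43, 45, 48]
Sum[3..7] = prefix[8] - prefix[3] = 48 - 19 = 29


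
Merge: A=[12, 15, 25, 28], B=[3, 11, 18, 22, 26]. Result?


Compare heads, take smaller each step.
Merged: [3, 11, 12, 15, 18, 22, 25, 26, 28]


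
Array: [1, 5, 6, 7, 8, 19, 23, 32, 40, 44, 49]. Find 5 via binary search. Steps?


Search for 5:
[0,10] mid=5 arr[5]=19
[0,4] mid=2 arr[2]=6
[0,1] mid=0 arr[0]=1
[1,1] mid=1 arr[1]=5
Total: 4 comparisons


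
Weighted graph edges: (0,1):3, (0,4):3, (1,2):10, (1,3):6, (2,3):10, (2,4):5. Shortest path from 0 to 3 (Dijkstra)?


Dijkstra from 0:
Distances: {0: 0, 1: 3, 2: 8, 3: 9, 4: 3}
Shortest distance to 3 = 9, path = [0, 1, 3]


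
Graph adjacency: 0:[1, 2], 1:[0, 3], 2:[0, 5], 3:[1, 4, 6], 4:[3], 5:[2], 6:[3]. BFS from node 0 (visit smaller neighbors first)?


BFS queue: start with [0]
Visit order: [0, 1, 2, 3, 5, 4, 6]


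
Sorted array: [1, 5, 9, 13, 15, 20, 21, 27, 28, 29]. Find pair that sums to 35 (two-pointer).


Two pointers: lo=0, hi=9
Found pair: (15, 20) summing to 35


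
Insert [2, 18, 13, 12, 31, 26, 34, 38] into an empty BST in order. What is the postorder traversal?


Root = 2; build tree by BST insertion.
Postorder traversal: [12, 13, 26, 38, 34, 31, 18, 2]


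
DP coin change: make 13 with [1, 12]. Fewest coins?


dp[0]=0; dp[i]=1+min(dp[i-c] for c in coins)
...dp[8]=8, dp[9]=9, dp[10]=10, dp[11]=11, dp[12]=1, dp[13]=2
Minimum coins for 13 = 2


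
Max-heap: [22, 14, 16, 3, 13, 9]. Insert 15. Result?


Append 15: [22, 14, 16, 3, 13, 9, 15]
Bubble up: no swaps needed
Result: [22, 14, 16, 3, 13, 9, 15]


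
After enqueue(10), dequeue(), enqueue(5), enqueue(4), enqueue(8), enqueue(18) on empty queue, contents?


enqueue(10) -> [10]
dequeue() returns 10 -> []
enqueue(5) -> [5]
enqueue(4) -> [5, 4]
enqueue(8) -> [5, 4, 8]
enqueue(18) -> [5, 4, 8, 18]
Final queue (front to back): [5, 4, 8, 18]


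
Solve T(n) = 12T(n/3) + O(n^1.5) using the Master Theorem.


a=12, b=3, c=1.5. log_3(12)=2.262 > c=1.5. Case 1: O(n^log_b(a)) = O(n^2.262)
Complexity: O(n^2.262)


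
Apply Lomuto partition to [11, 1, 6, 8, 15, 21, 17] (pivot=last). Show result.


Elements <= 17 go left of pivot.
Result: [11, 1, 6, 8, 15, 17, 21], pivot at index 5


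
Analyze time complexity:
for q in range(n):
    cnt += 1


Per nesting level: O(n) = O(n)
Complexity: O(n)


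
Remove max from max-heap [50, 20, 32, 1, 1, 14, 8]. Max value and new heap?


Max = 50
Replace root with last, heapify down
Resulting heap: [32, 20, 14, 1, 1, 8]


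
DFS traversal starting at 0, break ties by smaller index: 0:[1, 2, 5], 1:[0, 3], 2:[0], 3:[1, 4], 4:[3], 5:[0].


DFS stack-based: start with [0]
Visit order: [0, 1, 3, 4, 2, 5]


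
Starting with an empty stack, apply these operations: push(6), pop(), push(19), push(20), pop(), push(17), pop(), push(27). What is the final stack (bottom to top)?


push(6) -> [6]
pop() returns 6 -> []
push(19) -> [19]
push(20) -> [19, 20]
pop() returns 20 -> [19]
push(17) -> [19, 17]
pop() returns 17 -> [19]
push(27) -> [19, 27]
Final stack (bottom to top): [19, 27]


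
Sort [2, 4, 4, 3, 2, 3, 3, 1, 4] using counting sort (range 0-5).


Count array: [0, 1, 2, 3, 3, 0]
Reconstruct: [1, 2, 2, 3, 3, 3, 4, 4, 4]


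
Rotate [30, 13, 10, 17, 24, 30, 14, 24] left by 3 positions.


Left rotate by 3: [17, 24, 30, 14, 24, 30, 13, 10]


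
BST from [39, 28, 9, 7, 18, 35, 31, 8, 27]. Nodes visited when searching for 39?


BST root = 39
Search for 39: compare at each node
Path: [39]


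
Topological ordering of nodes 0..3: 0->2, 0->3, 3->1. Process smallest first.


Kahn's algorithm, process smallest node first
Order: [0, 2, 3, 1]


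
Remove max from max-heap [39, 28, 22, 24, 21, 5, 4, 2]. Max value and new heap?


Max = 39
Replace root with last, heapify down
Resulting heap: [28, 24, 22, 2, 21, 5, 4]


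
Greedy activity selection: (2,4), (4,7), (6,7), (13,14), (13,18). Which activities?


Greedy: pick earliest-ending, then skip overlaps.
Selected (3 activities): [(2, 4), (4, 7), (13, 14)]


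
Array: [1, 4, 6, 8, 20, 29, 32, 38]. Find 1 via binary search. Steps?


Search for 1:
[0,7] mid=3 arr[3]=8
[0,2] mid=1 arr[1]=4
[0,0] mid=0 arr[0]=1
Total: 3 comparisons


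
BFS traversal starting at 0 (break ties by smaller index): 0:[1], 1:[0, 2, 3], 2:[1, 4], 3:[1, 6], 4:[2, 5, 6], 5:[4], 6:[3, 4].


BFS queue: start with [0]
Visit order: [0, 1, 2, 3, 4, 6, 5]


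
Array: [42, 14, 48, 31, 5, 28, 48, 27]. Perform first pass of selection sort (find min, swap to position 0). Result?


After one pass: [5, 14, 48, 31, 42, 28, 48, 27]


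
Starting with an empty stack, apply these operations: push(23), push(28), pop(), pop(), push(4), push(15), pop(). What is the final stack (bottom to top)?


push(23) -> [23]
push(28) -> [23, 28]
pop() returns 28 -> [23]
pop() returns 23 -> []
push(4) -> [4]
push(15) -> [4, 15]
pop() returns 15 -> [4]
Final stack (bottom to top): [4]


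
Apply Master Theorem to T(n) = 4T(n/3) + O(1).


a=4, b=3, c=0. log_3(4)=1.262 > c=0. Case 1: O(n^log_b(a)) = O(n^1.262)
Complexity: O(n^1.262)


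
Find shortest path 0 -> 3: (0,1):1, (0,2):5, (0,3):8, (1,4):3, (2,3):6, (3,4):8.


Dijkstra from 0:
Distances: {0: 0, 1: 1, 2: 5, 3: 8, 4: 4}
Shortest distance to 3 = 8, path = [0, 3]


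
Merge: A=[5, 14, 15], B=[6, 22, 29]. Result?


Compare heads, take smaller each step.
Merged: [5, 6, 14, 15, 22, 29]


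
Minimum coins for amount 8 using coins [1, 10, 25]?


dp[0]=0; dp[i]=1+min(dp[i-c] for c in coins)
...dp[3]=3, dp[4]=4, dp[5]=5, dp[6]=6, dp[7]=7, dp[8]=8
Minimum coins for 8 = 8


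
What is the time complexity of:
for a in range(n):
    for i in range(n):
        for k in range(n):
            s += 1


Per nesting level: O(n) * O(n) * O(n) = O(n^3)
Complexity: O(n^3)


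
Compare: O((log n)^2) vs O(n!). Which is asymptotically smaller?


polylogarithmic grows slower than factorial
O((log n)^2) is asymptotically smaller; O(n!) grows faster


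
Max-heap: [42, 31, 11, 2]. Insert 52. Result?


Append 52: [42, 31, 11, 2, 52]
Bubble up: swap idx 4(52) with idx 1(31); swap idx 1(52) with idx 0(42)
Result: [52, 42, 11, 2, 31]


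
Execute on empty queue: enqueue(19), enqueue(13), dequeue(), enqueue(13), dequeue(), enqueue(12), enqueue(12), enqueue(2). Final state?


enqueue(19) -> [19]
enqueue(13) -> [19, 13]
dequeue() returns 19 -> [13]
enqueue(13) -> [13, 13]
dequeue() returns 13 -> [13]
enqueue(12) -> [13, 12]
enqueue(12) -> [13, 12, 12]
enqueue(2) -> [13, 12, 12, 2]
Final queue (front to back): [13, 12, 12, 2]


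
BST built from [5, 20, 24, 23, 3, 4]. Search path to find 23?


BST root = 5
Search for 23: compare at each node
Path: [5, 20, 24, 23]


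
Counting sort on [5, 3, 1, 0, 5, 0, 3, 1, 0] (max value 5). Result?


Count array: [3, 2, 0, 2, 0, 2]
Reconstruct: [0, 0, 0, 1, 1, 3, 3, 5, 5]


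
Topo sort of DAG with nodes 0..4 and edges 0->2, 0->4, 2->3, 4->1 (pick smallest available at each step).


Kahn's algorithm, process smallest node first
Order: [0, 2, 3, 4, 1]


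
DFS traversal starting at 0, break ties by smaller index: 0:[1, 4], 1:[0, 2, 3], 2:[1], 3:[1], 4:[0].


DFS stack-based: start with [0]
Visit order: [0, 1, 2, 3, 4]


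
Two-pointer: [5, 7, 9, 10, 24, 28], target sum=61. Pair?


Two pointers: lo=0, hi=5
No pair sums to 61


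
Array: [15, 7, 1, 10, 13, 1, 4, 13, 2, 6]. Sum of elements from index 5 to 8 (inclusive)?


Prefix sums: [0, 15, 22, 23, 33, 46, 47, 51, 64, 66, 72]
Sum[5..8] = prefix[9] - prefix[5] = 66 - 46 = 20


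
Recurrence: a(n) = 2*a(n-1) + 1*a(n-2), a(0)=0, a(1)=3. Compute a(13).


Build bottom-up:
...a(11)=17223, a(12)=41580, a(13)=2*41580+1*17223=100383


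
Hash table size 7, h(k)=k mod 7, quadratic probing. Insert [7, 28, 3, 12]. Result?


Insertions: 7->slot 0; 28->slot 1; 3->slot 3; 12->slot 5
Table: [7, 28, None, 3, None, 12, None]


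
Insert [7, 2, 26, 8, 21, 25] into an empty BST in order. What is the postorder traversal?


Root = 7; build tree by BST insertion.
Postorder traversal: [2, 25, 21, 8, 26, 7]


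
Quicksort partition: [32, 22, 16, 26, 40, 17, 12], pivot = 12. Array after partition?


Elements <= 12 go left of pivot.
Result: [12, 22, 16, 26, 40, 17, 32], pivot at index 0


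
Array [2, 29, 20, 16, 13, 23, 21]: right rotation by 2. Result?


Right rotate by 2: [23, 21, 2, 29, 20, 16, 13]


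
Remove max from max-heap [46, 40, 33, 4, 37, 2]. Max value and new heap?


Max = 46
Replace root with last, heapify down
Resulting heap: [40, 37, 33, 4, 2]


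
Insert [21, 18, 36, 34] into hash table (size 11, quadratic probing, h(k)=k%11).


Insertions: 21->slot 10; 18->slot 7; 36->slot 3; 34->slot 1
Table: [None, 34, None, 36, None, None, None, 18, None, None, 21]


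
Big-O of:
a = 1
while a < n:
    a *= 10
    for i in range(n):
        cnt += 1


Per nesting level: O(log n) * O(n) = O(n log n)
Complexity: O(n log n)


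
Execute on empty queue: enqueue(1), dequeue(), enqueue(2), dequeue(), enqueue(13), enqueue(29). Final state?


enqueue(1) -> [1]
dequeue() returns 1 -> []
enqueue(2) -> [2]
dequeue() returns 2 -> []
enqueue(13) -> [13]
enqueue(29) -> [13, 29]
Final queue (front to back): [13, 29]


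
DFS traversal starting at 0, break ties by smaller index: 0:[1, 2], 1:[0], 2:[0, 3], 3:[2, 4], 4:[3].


DFS stack-based: start with [0]
Visit order: [0, 1, 2, 3, 4]


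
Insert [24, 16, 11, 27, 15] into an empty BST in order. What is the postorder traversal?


Root = 24; build tree by BST insertion.
Postorder traversal: [15, 11, 16, 27, 24]


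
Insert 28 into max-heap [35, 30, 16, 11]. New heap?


Append 28: [35, 30, 16, 11, 28]
Bubble up: no swaps needed
Result: [35, 30, 16, 11, 28]


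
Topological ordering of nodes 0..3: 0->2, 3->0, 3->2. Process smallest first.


Kahn's algorithm, process smallest node first
Order: [1, 3, 0, 2]


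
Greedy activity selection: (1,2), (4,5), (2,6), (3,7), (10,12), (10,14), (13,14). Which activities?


Greedy: pick earliest-ending, then skip overlaps.
Selected (4 activities): [(1, 2), (4, 5), (10, 12), (13, 14)]


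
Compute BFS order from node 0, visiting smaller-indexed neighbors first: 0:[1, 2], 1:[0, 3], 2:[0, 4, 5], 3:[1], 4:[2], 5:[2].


BFS queue: start with [0]
Visit order: [0, 1, 2, 3, 4, 5]


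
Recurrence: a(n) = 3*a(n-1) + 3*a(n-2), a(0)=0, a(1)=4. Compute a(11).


Build bottom-up:
...a(9)=141264, a(10)=535572, a(11)=3*535572+3*141264=2030508


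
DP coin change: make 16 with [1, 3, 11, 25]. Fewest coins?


dp[0]=0; dp[i]=1+min(dp[i-c] for c in coins)
...dp[11]=1, dp[12]=2, dp[13]=3, dp[14]=2, dp[15]=3, dp[16]=4
Minimum coins for 16 = 4


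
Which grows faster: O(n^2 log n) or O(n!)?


n^2 log n grows slower than factorial
O(n^2 log n) is asymptotically smaller; O(n!) grows faster


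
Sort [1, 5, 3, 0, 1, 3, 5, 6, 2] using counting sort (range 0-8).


Count array: [1, 2, 1, 2, 0, 2, 1, 0, 0]
Reconstruct: [0, 1, 1, 2, 3, 3, 5, 5, 6]


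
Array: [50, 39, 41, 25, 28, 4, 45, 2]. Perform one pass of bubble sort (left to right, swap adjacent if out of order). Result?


After one pass: [39, 41, 25, 28, 4, 45, 2, 50]


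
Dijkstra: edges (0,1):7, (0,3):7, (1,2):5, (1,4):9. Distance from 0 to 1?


Dijkstra from 0:
Distances: {0: 0, 1: 7, 2: 12, 3: 7, 4: 16}
Shortest distance to 1 = 7, path = [0, 1]


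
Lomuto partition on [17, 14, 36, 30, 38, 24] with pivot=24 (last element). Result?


Elements <= 24 go left of pivot.
Result: [17, 14, 24, 30, 38, 36], pivot at index 2


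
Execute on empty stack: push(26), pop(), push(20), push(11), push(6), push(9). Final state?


push(26) -> [26]
pop() returns 26 -> []
push(20) -> [20]
push(11) -> [20, 11]
push(6) -> [20, 11, 6]
push(9) -> [20, 11, 6, 9]
Final stack (bottom to top): [20, 11, 6, 9]


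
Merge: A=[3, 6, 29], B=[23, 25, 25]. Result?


Compare heads, take smaller each step.
Merged: [3, 6, 23, 25, 25, 29]


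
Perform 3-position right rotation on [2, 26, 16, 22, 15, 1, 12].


Right rotate by 3: [15, 1, 12, 2, 26, 16, 22]


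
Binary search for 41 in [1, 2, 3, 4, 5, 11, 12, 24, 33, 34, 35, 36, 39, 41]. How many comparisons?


Search for 41:
[0,13] mid=6 arr[6]=12
[7,13] mid=10 arr[10]=35
[11,13] mid=12 arr[12]=39
[13,13] mid=13 arr[13]=41
Total: 4 comparisons


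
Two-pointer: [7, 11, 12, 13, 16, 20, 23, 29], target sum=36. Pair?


Two pointers: lo=0, hi=7
Found pair: (7, 29) summing to 36


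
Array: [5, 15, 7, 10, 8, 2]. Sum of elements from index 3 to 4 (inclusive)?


Prefix sums: [0, 5, 20, 27, 37, 45, 47]
Sum[3..4] = prefix[5] - prefix[3] = 45 - 27 = 18


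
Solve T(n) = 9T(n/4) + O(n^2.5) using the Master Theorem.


a=9, b=4, c=2.5. log_4(9)=1.585 < c=2.5. Case 3: O(n^c) = O(n^2.500)
Complexity: O(n^2.500)


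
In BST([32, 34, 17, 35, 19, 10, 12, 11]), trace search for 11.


BST root = 32
Search for 11: compare at each node
Path: [32, 17, 10, 12, 11]


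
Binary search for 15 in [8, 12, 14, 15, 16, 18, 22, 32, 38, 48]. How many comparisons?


Search for 15:
[0,9] mid=4 arr[4]=16
[0,3] mid=1 arr[1]=12
[2,3] mid=2 arr[2]=14
[3,3] mid=3 arr[3]=15
Total: 4 comparisons


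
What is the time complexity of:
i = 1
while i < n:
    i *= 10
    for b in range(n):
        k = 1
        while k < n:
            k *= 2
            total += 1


Per nesting level: O(log n) * O(n) * O(log n) = O(n (log n)^2)
Complexity: O(n (log n)^2)


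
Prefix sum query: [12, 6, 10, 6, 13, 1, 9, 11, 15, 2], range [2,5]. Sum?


Prefix sums: [0, 12, 18, 28, 34, 47, 48, 57, 68, 83, 85]
Sum[2..5] = prefix[6] - prefix[2] = 48 - 18 = 30


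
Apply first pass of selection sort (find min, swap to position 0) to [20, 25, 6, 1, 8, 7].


After one pass: [1, 25, 6, 20, 8, 7]


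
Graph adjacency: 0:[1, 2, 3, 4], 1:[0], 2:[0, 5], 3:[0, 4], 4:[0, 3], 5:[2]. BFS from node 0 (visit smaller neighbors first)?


BFS queue: start with [0]
Visit order: [0, 1, 2, 3, 4, 5]


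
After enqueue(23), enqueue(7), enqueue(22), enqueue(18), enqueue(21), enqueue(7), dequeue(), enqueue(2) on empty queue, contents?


enqueue(23) -> [23]
enqueue(7) -> [23, 7]
enqueue(22) -> [23, 7, 22]
enqueue(18) -> [23, 7, 22, 18]
enqueue(21) -> [23, 7, 22, 18, 21]
enqueue(7) -> [23, 7, 22, 18, 21, 7]
dequeue() returns 23 -> [7, 22, 18, 21, 7]
enqueue(2) -> [7, 22, 18, 21, 7, 2]
Final queue (front to back): [7, 22, 18, 21, 7, 2]


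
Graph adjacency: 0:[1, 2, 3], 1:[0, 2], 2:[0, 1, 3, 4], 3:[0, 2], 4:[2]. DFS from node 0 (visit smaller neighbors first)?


DFS stack-based: start with [0]
Visit order: [0, 1, 2, 3, 4]


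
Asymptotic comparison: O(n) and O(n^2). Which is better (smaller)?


linear grows slower than quadratic
O(n) is asymptotically smaller; O(n^2) grows faster


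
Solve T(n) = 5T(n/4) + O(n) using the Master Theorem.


a=5, b=4, c=1. log_4(5)=1.161 > c=1. Case 1: O(n^log_b(a)) = O(n^1.161)
Complexity: O(n^1.161)


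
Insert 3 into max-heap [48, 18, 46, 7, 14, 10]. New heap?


Append 3: [48, 18, 46, 7, 14, 10, 3]
Bubble up: no swaps needed
Result: [48, 18, 46, 7, 14, 10, 3]


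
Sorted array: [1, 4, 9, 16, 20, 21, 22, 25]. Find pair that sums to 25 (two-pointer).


Two pointers: lo=0, hi=7
Found pair: (4, 21) summing to 25


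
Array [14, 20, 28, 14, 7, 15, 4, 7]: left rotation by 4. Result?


Left rotate by 4: [7, 15, 4, 7, 14, 20, 28, 14]


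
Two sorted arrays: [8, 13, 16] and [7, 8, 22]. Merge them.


Compare heads, take smaller each step.
Merged: [7, 8, 8, 13, 16, 22]


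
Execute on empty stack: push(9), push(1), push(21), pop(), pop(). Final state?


push(9) -> [9]
push(1) -> [9, 1]
push(21) -> [9, 1, 21]
pop() returns 21 -> [9, 1]
pop() returns 1 -> [9]
Final stack (bottom to top): [9]


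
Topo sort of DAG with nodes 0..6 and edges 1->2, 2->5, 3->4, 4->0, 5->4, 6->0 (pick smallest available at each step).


Kahn's algorithm, process smallest node first
Order: [1, 2, 3, 5, 4, 6, 0]


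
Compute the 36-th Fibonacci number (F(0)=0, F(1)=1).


F(n)=F(n-1)+F(n-2)
...F(34)=5702887, F(35)=9227465, F(36)=14930352


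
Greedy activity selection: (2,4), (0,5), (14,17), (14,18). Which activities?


Greedy: pick earliest-ending, then skip overlaps.
Selected (2 activities): [(2, 4), (14, 17)]


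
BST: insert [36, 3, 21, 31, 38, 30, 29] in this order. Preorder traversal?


Root = 36; build tree by BST insertion.
Preorder traversal: [36, 3, 21, 31, 30, 29, 38]


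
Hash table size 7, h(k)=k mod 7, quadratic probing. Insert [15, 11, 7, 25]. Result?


Insertions: 15->slot 1; 11->slot 4; 7->slot 0; 25->slot 5
Table: [7, 15, None, None, 11, 25, None]


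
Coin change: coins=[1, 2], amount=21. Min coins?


dp[0]=0; dp[i]=1+min(dp[i-c] for c in coins)
...dp[16]=8, dp[17]=9, dp[18]=9, dp[19]=10, dp[20]=10, dp[21]=11
Minimum coins for 21 = 11


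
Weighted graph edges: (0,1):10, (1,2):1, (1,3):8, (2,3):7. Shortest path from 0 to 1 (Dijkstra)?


Dijkstra from 0:
Distances: {0: 0, 1: 10, 2: 11, 3: 18}
Shortest distance to 1 = 10, path = [0, 1]


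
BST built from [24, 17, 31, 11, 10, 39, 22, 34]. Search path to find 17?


BST root = 24
Search for 17: compare at each node
Path: [24, 17]


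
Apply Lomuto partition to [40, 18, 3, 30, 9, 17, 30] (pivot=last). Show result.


Elements <= 30 go left of pivot.
Result: [18, 3, 30, 9, 17, 30, 40], pivot at index 5


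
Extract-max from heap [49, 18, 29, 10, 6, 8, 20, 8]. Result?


Max = 49
Replace root with last, heapify down
Resulting heap: [29, 18, 20, 10, 6, 8, 8]


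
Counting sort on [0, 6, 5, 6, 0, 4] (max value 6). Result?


Count array: [2, 0, 0, 0, 1, 1, 2]
Reconstruct: [0, 0, 4, 5, 6, 6]


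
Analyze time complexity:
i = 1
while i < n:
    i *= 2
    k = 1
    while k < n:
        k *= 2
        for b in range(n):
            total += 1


Per nesting level: O(log n) * O(log n) * O(n) = O(n (log n)^2)
Complexity: O(n (log n)^2)


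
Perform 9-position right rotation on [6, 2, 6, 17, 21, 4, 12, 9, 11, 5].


Right rotate by 9: [2, 6, 17, 21, 4, 12, 9, 11, 5, 6]


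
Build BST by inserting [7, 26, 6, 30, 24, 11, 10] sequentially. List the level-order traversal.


Root = 7; build tree by BST insertion.
Level-Order traversal: [7, 6, 26, 24, 30, 11, 10]


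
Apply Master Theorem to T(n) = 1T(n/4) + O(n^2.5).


a=1, b=4, c=2.5. log_4(1)=0 < c=2.5. Case 3: O(n^c) = O(n^2.500)
Complexity: O(n^2.500)


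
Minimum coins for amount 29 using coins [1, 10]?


dp[0]=0; dp[i]=1+min(dp[i-c] for c in coins)
...dp[24]=6, dp[25]=7, dp[26]=8, dp[27]=9, dp[28]=10, dp[29]=11
Minimum coins for 29 = 11


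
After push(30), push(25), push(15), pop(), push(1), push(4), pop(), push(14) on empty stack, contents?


push(30) -> [30]
push(25) -> [30, 25]
push(15) -> [30, 25, 15]
pop() returns 15 -> [30, 25]
push(1) -> [30, 25, 1]
push(4) -> [30, 25, 1, 4]
pop() returns 4 -> [30, 25, 1]
push(14) -> [30, 25, 1, 14]
Final stack (bottom to top): [30, 25, 1, 14]


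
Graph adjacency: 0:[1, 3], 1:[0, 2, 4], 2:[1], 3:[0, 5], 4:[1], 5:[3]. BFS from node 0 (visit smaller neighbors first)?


BFS queue: start with [0]
Visit order: [0, 1, 3, 2, 4, 5]


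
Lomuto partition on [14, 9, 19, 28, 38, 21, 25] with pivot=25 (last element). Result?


Elements <= 25 go left of pivot.
Result: [14, 9, 19, 21, 25, 28, 38], pivot at index 4


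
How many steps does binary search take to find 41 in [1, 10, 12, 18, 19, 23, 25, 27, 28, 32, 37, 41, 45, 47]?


Search for 41:
[0,13] mid=6 arr[6]=25
[7,13] mid=10 arr[10]=37
[11,13] mid=12 arr[12]=45
[11,11] mid=11 arr[11]=41
Total: 4 comparisons


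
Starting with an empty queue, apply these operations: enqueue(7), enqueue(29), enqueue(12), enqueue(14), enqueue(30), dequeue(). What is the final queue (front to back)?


enqueue(7) -> [7]
enqueue(29) -> [7, 29]
enqueue(12) -> [7, 29, 12]
enqueue(14) -> [7, 29, 12, 14]
enqueue(30) -> [7, 29, 12, 14, 30]
dequeue() returns 7 -> [29, 12, 14, 30]
Final queue (front to back): [29, 12, 14, 30]


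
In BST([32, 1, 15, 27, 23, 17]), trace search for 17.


BST root = 32
Search for 17: compare at each node
Path: [32, 1, 15, 27, 23, 17]


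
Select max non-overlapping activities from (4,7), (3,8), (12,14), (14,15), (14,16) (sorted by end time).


Greedy: pick earliest-ending, then skip overlaps.
Selected (3 activities): [(4, 7), (12, 14), (14, 15)]


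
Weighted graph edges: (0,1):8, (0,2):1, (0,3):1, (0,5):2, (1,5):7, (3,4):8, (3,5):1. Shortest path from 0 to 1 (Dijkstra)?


Dijkstra from 0:
Distances: {0: 0, 1: 8, 2: 1, 3: 1, 4: 9, 5: 2}
Shortest distance to 1 = 8, path = [0, 1]


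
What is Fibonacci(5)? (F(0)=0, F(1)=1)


F(n)=F(n-1)+F(n-2)
...F(3)=2, F(4)=3, F(5)=5


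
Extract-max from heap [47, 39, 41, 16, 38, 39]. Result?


Max = 47
Replace root with last, heapify down
Resulting heap: [41, 39, 39, 16, 38]


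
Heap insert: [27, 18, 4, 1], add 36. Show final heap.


Append 36: [27, 18, 4, 1, 36]
Bubble up: swap idx 4(36) with idx 1(18); swap idx 1(36) with idx 0(27)
Result: [36, 27, 4, 1, 18]


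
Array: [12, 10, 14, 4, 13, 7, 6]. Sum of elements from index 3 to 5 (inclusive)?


Prefix sums: [0, 12, 22, 36, 40, 53, 60, 66]
Sum[3..5] = prefix[6] - prefix[3] = 60 - 36 = 24


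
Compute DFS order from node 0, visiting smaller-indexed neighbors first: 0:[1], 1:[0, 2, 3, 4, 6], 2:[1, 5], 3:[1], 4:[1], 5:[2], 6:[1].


DFS stack-based: start with [0]
Visit order: [0, 1, 2, 5, 3, 4, 6]


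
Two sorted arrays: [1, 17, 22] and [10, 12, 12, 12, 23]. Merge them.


Compare heads, take smaller each step.
Merged: [1, 10, 12, 12, 12, 17, 22, 23]


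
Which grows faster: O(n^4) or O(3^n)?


quartic grows slower than exponential (base 3)
O(n^4) is asymptotically smaller; O(3^n) grows faster


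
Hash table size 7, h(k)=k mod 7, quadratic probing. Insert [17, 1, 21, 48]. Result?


Insertions: 17->slot 3; 1->slot 1; 21->slot 0; 48->slot 6
Table: [21, 1, None, 17, None, None, 48]


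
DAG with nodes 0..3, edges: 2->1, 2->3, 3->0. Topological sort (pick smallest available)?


Kahn's algorithm, process smallest node first
Order: [2, 1, 3, 0]


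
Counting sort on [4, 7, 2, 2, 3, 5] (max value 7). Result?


Count array: [0, 0, 2, 1, 1, 1, 0, 1]
Reconstruct: [2, 2, 3, 4, 5, 7]


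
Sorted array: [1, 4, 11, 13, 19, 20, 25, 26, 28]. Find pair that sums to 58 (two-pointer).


Two pointers: lo=0, hi=8
No pair sums to 58


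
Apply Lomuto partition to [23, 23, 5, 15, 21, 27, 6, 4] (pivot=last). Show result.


Elements <= 4 go left of pivot.
Result: [4, 23, 5, 15, 21, 27, 6, 23], pivot at index 0


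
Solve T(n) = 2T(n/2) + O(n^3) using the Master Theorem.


a=2, b=2, c=3. log_2(2)=1 < c=3. Case 3: O(n^c) = O(n^3)
Complexity: O(n^3)


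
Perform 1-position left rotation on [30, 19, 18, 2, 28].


Left rotate by 1: [19, 18, 2, 28, 30]


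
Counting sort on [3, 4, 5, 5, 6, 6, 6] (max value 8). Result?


Count array: [0, 0, 0, 1, 1, 2, 3, 0, 0]
Reconstruct: [3, 4, 5, 5, 6, 6, 6]


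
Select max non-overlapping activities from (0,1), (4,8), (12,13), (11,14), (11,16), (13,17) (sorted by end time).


Greedy: pick earliest-ending, then skip overlaps.
Selected (4 activities): [(0, 1), (4, 8), (12, 13), (13, 17)]


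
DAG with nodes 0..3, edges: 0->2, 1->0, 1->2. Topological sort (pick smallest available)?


Kahn's algorithm, process smallest node first
Order: [1, 0, 2, 3]


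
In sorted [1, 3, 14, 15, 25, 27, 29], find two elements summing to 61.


Two pointers: lo=0, hi=6
No pair sums to 61


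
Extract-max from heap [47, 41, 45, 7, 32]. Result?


Max = 47
Replace root with last, heapify down
Resulting heap: [45, 41, 32, 7]


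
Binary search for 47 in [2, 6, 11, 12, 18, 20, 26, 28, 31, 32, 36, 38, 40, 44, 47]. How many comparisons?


Search for 47:
[0,14] mid=7 arr[7]=28
[8,14] mid=11 arr[11]=38
[12,14] mid=13 arr[13]=44
[14,14] mid=14 arr[14]=47
Total: 4 comparisons


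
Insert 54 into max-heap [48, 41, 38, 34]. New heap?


Append 54: [48, 41, 38, 34, 54]
Bubble up: swap idx 4(54) with idx 1(41); swap idx 1(54) with idx 0(48)
Result: [54, 48, 38, 34, 41]


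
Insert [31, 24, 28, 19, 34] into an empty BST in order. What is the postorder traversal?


Root = 31; build tree by BST insertion.
Postorder traversal: [19, 28, 24, 34, 31]


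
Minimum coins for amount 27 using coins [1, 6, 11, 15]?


dp[0]=0; dp[i]=1+min(dp[i-c] for c in coins)
...dp[22]=2, dp[23]=3, dp[24]=4, dp[25]=5, dp[26]=2, dp[27]=3
Minimum coins for 27 = 3


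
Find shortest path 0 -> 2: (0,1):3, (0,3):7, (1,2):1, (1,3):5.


Dijkstra from 0:
Distances: {0: 0, 1: 3, 2: 4, 3: 7}
Shortest distance to 2 = 4, path = [0, 1, 2]


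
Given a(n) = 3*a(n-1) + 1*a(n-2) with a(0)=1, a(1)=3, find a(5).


Build bottom-up:
...a(3)=33, a(4)=109, a(5)=3*109+1*33=360


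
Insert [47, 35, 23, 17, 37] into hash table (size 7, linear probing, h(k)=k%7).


Insertions: 47->slot 5; 35->slot 0; 23->slot 2; 17->slot 3; 37->slot 4
Table: [35, None, 23, 17, 37, 47, None]


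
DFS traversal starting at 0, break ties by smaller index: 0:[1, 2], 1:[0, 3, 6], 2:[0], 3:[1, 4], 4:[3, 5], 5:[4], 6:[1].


DFS stack-based: start with [0]
Visit order: [0, 1, 3, 4, 5, 6, 2]


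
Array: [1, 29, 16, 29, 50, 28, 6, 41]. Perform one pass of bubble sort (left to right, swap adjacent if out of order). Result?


After one pass: [1, 16, 29, 29, 28, 6, 41, 50]


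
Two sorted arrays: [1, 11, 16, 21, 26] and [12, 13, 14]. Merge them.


Compare heads, take smaller each step.
Merged: [1, 11, 12, 13, 14, 16, 21, 26]


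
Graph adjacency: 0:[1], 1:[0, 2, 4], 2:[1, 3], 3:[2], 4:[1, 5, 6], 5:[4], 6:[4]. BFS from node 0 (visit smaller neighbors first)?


BFS queue: start with [0]
Visit order: [0, 1, 2, 4, 3, 5, 6]


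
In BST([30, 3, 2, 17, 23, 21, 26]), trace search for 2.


BST root = 30
Search for 2: compare at each node
Path: [30, 3, 2]


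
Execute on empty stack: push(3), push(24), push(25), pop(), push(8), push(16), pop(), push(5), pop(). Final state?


push(3) -> [3]
push(24) -> [3, 24]
push(25) -> [3, 24, 25]
pop() returns 25 -> [3, 24]
push(8) -> [3, 24, 8]
push(16) -> [3, 24, 8, 16]
pop() returns 16 -> [3, 24, 8]
push(5) -> [3, 24, 8, 5]
pop() returns 5 -> [3, 24, 8]
Final stack (bottom to top): [3, 24, 8]


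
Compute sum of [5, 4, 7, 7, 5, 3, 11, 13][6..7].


Prefix sums: [0, 5, 9, 16, 23, 28, 31, 42, 55]
Sum[6..7] = prefix[8] - prefix[6] = 55 - 31 = 24


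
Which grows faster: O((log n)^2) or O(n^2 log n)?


polylogarithmic grows slower than n^2 log n
O((log n)^2) is asymptotically smaller; O(n^2 log n) grows faster


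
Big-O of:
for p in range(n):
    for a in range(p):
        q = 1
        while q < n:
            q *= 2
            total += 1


Per nesting level: O(n) * O(n) [triangular over p] * O(log n) = O(n^2 log n)
Complexity: O(n^2 log n)


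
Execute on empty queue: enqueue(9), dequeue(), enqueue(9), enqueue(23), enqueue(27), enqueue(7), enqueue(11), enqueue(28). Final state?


enqueue(9) -> [9]
dequeue() returns 9 -> []
enqueue(9) -> [9]
enqueue(23) -> [9, 23]
enqueue(27) -> [9, 23, 27]
enqueue(7) -> [9, 23, 27, 7]
enqueue(11) -> [9, 23, 27, 7, 11]
enqueue(28) -> [9, 23, 27, 7, 11, 28]
Final queue (front to back): [9, 23, 27, 7, 11, 28]
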